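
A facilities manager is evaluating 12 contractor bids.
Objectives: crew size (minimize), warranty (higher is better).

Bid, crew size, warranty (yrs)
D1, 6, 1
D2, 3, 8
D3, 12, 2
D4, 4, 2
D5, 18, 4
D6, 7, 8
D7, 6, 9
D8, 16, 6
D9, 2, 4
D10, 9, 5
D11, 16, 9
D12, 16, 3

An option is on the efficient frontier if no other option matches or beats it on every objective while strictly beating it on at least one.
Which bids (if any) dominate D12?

D2, D6, D7, D8, D9, D10, D11

D2: crew size 3≤16, warranty 8≥3 — dominates D12.
D6: crew size 7≤16, warranty 8≥3 — dominates D12.
D7: crew size 6≤16, warranty 9≥3 — dominates D12.
D8: crew size 16≤16, warranty 6≥3 — dominates D12.
D9: crew size 2≤16, warranty 4≥3 — dominates D12.
D10: crew size 9≤16, warranty 5≥3 — dominates D12.
D11: crew size 16≤16, warranty 9≥3 — dominates D12.
Others (D1, D3, D4, D5) are each worse than D12 on at least one objective.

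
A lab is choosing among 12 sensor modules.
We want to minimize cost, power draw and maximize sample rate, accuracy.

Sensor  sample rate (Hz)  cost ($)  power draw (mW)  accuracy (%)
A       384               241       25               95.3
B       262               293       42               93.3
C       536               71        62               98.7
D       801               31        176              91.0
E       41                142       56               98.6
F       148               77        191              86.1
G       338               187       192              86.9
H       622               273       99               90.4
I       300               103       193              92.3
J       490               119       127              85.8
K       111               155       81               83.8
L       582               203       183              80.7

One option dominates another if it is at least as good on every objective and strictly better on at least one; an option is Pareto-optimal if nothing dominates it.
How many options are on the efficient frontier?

5

A: not dominated (best power draw).
B: dominated by A (sample rate 384≥262, cost 241≤293, power draw 25≤42, accuracy 95.3≥93.3).
C: not dominated (best accuracy).
D: not dominated (best sample rate).
E: not dominated.
F: dominated by C (sample rate 536≥148, cost 71≤77, power draw 62≤191, accuracy 98.7≥86.1).
G: dominated by C (sample rate 536≥338, cost 71≤187, power draw 62≤192, accuracy 98.7≥86.9).
H: not dominated.
I: dominated by C (sample rate 536≥300, cost 71≤103, power draw 62≤193, accuracy 98.7≥92.3).
J: dominated by C (sample rate 536≥490, cost 71≤119, power draw 62≤127, accuracy 98.7≥85.8).
K: dominated by C (sample rate 536≥111, cost 71≤155, power draw 62≤81, accuracy 98.7≥83.8).
L: dominated by D (sample rate 801≥582, cost 31≤203, power draw 176≤183, accuracy 91.0≥80.7).
Pareto-optimal: A, C, D, E, H → 5.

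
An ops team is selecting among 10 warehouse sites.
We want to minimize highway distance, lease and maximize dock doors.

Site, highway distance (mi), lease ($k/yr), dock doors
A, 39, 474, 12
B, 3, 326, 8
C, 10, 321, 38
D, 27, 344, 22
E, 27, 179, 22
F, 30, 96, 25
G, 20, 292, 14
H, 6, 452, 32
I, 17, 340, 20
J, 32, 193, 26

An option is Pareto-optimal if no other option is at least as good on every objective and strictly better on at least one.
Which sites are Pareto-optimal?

A: dominated by C (highway distance 10≤39, lease 321≤474, dock doors 38≥12).
B: not dominated (best highway distance).
C: not dominated (best dock doors).
D: dominated by C (highway distance 10≤27, lease 321≤344, dock doors 38≥22).
E: not dominated.
F: not dominated (best lease).
G: not dominated.
H: not dominated.
I: dominated by C (highway distance 10≤17, lease 321≤340, dock doors 38≥20).
J: not dominated.

B, C, E, F, G, H, J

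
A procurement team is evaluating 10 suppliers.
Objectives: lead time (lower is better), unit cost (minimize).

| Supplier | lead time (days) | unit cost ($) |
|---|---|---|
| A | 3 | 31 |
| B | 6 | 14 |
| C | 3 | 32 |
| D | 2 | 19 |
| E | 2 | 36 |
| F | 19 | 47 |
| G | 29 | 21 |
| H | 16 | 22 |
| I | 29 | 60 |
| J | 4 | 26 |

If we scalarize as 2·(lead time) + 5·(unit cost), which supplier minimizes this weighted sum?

A: 2·3 + 5·31 = 161
B: 2·6 + 5·14 = 82
C: 2·3 + 5·32 = 166
D: 2·2 + 5·19 = 99
E: 2·2 + 5·36 = 184
F: 2·19 + 5·47 = 273
G: 2·29 + 5·21 = 163
H: 2·16 + 5·22 = 142
I: 2·29 + 5·60 = 358
J: 2·4 + 5·26 = 138
Lowest: B at 82.

B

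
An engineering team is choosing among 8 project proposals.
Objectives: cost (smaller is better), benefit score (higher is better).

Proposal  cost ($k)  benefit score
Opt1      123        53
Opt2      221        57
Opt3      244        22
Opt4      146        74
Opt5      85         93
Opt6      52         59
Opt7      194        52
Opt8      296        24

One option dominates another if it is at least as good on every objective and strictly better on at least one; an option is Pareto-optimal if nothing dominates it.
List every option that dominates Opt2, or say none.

Opt4, Opt5, Opt6

Opt4: cost 146≤221, benefit score 74≥57 — dominates Opt2.
Opt5: cost 85≤221, benefit score 93≥57 — dominates Opt2.
Opt6: cost 52≤221, benefit score 59≥57 — dominates Opt2.
Others (Opt1, Opt3, Opt7, Opt8) are each worse than Opt2 on at least one objective.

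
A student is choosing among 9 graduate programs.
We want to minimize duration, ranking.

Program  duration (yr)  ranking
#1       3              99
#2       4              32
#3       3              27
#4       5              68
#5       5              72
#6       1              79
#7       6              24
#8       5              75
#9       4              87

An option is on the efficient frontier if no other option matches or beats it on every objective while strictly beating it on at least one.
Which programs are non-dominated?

#3, #6, #7

#1: dominated by #3 (duration 3≤3, ranking 27≤99).
#2: dominated by #3 (duration 3≤4, ranking 27≤32).
#3: not dominated.
#4: dominated by #2 (duration 4≤5, ranking 32≤68).
#5: dominated by #2 (duration 4≤5, ranking 32≤72).
#6: not dominated (best duration).
#7: not dominated (best ranking).
#8: dominated by #2 (duration 4≤5, ranking 32≤75).
#9: dominated by #2 (duration 4≤4, ranking 32≤87).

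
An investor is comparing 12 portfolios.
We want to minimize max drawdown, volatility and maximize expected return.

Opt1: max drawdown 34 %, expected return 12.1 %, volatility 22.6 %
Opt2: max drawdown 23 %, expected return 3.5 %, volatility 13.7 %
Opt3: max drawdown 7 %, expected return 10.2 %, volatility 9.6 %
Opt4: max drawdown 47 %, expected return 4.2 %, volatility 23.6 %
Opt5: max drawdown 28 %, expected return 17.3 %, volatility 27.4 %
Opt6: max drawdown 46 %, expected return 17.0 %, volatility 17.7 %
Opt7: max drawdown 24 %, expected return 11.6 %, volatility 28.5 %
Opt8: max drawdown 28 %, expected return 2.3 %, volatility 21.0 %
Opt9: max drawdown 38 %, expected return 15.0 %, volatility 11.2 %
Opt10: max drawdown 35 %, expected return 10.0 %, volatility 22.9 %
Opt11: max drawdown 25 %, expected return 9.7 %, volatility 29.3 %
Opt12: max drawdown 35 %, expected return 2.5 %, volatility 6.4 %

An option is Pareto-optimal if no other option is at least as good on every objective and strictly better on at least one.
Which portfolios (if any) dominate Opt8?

Opt2: max drawdown 23≤28, expected return 3.5≥2.3, volatility 13.7≤21.0 — dominates Opt8.
Opt3: max drawdown 7≤28, expected return 10.2≥2.3, volatility 9.6≤21.0 — dominates Opt8.
Others (Opt1, Opt4, Opt5, Opt6, Opt7, Opt9, Opt10, Opt11, Opt12) are each worse than Opt8 on at least one objective.

Opt2, Opt3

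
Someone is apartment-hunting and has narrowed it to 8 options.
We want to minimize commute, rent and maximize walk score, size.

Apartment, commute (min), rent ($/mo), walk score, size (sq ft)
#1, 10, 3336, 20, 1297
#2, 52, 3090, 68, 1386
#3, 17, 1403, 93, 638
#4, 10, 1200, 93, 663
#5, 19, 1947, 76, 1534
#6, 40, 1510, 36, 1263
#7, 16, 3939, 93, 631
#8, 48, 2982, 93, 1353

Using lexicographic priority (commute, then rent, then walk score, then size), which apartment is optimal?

First minimize commute: best is 10, kept {#1, #4}.
Then minimize rent: best is 1200, kept {#4}.

#4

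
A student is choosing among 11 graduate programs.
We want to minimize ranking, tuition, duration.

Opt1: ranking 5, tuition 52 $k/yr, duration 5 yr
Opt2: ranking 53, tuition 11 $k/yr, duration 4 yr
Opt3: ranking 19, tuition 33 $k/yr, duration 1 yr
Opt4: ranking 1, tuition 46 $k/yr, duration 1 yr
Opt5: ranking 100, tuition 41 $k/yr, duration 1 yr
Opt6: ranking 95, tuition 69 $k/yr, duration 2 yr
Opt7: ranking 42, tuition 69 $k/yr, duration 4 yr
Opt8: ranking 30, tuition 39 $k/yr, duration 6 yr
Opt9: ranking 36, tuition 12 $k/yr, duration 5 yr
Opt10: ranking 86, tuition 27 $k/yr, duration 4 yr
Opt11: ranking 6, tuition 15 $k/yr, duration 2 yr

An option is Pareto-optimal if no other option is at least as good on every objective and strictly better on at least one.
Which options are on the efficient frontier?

Opt1: dominated by Opt4 (ranking 1≤5, tuition 46≤52, duration 1≤5).
Opt2: not dominated (best tuition).
Opt3: not dominated.
Opt4: not dominated (best ranking).
Opt5: dominated by Opt3 (ranking 19≤100, tuition 33≤41, duration 1≤1).
Opt6: dominated by Opt3 (ranking 19≤95, tuition 33≤69, duration 1≤2).
Opt7: dominated by Opt3 (ranking 19≤42, tuition 33≤69, duration 1≤4).
Opt8: dominated by Opt3 (ranking 19≤30, tuition 33≤39, duration 1≤6).
Opt9: not dominated.
Opt10: dominated by Opt2 (ranking 53≤86, tuition 11≤27, duration 4≤4).
Opt11: not dominated.

Opt2, Opt3, Opt4, Opt9, Opt11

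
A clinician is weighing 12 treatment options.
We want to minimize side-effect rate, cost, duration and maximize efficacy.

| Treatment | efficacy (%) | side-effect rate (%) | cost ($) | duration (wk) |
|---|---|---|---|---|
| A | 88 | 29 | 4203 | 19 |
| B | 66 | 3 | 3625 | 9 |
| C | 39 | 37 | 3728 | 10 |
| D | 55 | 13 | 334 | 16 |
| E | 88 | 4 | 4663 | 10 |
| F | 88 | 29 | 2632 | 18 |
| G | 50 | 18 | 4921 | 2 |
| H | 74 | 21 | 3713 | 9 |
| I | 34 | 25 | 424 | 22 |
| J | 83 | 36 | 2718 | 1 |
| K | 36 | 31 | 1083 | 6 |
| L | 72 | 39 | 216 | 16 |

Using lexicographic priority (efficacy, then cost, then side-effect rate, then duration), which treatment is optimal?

First maximize efficacy: best is 88, kept {A, E, F}.
Then minimize cost: best is 2632, kept {F}.

F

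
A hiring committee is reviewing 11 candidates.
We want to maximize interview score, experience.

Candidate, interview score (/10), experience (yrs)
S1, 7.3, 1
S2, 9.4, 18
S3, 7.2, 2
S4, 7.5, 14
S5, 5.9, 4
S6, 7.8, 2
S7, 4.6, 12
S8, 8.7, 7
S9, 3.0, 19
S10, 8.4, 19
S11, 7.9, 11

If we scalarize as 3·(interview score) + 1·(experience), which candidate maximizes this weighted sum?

S2

S1: 3·7.3 + 1·1 = 22.9
S2: 3·9.4 + 1·18 = 46.2
S3: 3·7.2 + 1·2 = 23.6
S4: 3·7.5 + 1·14 = 36.5
S5: 3·5.9 + 1·4 = 21.7
S6: 3·7.8 + 1·2 = 25.4
S7: 3·4.6 + 1·12 = 25.8
S8: 3·8.7 + 1·7 = 33.1
S9: 3·3.0 + 1·19 = 28.0
S10: 3·8.4 + 1·19 = 44.2
S11: 3·7.9 + 1·11 = 34.7
Highest: S2 at 46.2.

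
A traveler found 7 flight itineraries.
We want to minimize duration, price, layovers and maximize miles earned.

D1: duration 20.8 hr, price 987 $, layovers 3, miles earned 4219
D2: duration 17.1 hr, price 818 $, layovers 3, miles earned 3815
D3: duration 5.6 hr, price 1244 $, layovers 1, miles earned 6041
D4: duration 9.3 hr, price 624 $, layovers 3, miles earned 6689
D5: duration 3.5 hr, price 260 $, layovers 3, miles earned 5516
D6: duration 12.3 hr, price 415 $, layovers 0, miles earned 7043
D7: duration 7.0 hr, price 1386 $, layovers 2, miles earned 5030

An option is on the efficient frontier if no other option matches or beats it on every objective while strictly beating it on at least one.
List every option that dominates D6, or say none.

none

D1: worse on duration (20.8 vs 12.3).
D2: worse on duration (17.1 vs 12.3).
D3: worse on price (1244 vs 415).
D4: worse on price (624 vs 415).
D5: worse on layovers (3 vs 0).
D7: worse on price (1386 vs 415).
No option dominates D6.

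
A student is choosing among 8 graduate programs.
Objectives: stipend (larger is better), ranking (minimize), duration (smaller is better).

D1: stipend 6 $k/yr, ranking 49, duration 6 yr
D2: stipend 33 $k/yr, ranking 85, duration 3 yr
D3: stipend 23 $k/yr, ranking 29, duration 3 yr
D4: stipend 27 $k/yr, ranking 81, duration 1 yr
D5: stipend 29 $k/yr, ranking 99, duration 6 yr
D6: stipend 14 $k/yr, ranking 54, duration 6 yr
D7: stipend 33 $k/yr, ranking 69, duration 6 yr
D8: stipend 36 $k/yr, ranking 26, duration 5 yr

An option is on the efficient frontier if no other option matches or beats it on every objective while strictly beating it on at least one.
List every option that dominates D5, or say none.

D2: stipend 33≥29, ranking 85≤99, duration 3≤6 — dominates D5.
D7: stipend 33≥29, ranking 69≤99, duration 6≤6 — dominates D5.
D8: stipend 36≥29, ranking 26≤99, duration 5≤6 — dominates D5.
Others (D1, D3, D4, D6) are each worse than D5 on at least one objective.

D2, D7, D8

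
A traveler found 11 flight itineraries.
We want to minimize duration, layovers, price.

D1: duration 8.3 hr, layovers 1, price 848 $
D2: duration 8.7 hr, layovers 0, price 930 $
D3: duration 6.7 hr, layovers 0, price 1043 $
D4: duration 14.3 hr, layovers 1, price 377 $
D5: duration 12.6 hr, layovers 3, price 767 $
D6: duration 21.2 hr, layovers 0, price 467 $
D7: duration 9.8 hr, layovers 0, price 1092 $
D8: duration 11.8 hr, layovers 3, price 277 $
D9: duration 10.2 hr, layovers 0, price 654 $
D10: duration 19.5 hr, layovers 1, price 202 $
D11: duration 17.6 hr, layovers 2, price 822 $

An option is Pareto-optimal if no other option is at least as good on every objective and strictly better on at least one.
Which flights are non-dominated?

D1: not dominated.
D2: not dominated.
D3: not dominated (best duration).
D4: not dominated.
D5: dominated by D8 (duration 11.8≤12.6, layovers 3≤3, price 277≤767).
D6: not dominated.
D7: dominated by D2 (duration 8.7≤9.8, layovers 0≤0, price 930≤1092).
D8: not dominated.
D9: not dominated.
D10: not dominated (best price).
D11: dominated by D4 (duration 14.3≤17.6, layovers 1≤2, price 377≤822).

D1, D2, D3, D4, D6, D8, D9, D10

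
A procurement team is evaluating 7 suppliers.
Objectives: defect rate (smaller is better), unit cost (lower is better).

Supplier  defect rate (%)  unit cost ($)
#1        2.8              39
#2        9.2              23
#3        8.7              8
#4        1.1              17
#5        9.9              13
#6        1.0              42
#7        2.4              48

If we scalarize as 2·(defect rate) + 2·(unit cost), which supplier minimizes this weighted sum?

#1: 2·2.8 + 2·39 = 83.6
#2: 2·9.2 + 2·23 = 64.4
#3: 2·8.7 + 2·8 = 33.4
#4: 2·1.1 + 2·17 = 36.2
#5: 2·9.9 + 2·13 = 45.8
#6: 2·1.0 + 2·42 = 86.0
#7: 2·2.4 + 2·48 = 100.8
Lowest: #3 at 33.4.

#3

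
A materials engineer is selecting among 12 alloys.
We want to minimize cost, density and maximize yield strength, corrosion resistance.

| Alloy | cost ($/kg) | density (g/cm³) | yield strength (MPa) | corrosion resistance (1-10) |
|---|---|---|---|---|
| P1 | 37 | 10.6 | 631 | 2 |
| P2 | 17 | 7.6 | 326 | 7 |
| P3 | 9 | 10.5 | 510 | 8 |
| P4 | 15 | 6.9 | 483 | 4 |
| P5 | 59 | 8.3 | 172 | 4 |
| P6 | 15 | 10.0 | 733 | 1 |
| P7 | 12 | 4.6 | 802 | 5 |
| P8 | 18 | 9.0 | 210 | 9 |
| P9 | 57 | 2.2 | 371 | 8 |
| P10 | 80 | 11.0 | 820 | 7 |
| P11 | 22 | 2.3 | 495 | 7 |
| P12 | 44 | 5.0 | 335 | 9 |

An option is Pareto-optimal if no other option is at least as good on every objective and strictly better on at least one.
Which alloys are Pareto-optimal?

P2, P3, P7, P8, P9, P10, P11, P12

P1: dominated by P7 (cost 12≤37, density 4.6≤10.6, yield strength 802≥631, corrosion resistance 5≥2).
P2: not dominated.
P3: not dominated (best cost).
P4: dominated by P7 (cost 12≤15, density 4.6≤6.9, yield strength 802≥483, corrosion resistance 5≥4).
P5: dominated by P2 (cost 17≤59, density 7.6≤8.3, yield strength 326≥172, corrosion resistance 7≥4).
P6: dominated by P7 (cost 12≤15, density 4.6≤10.0, yield strength 802≥733, corrosion resistance 5≥1).
P7: not dominated.
P8: not dominated.
P9: not dominated (best density).
P10: not dominated (best yield strength).
P11: not dominated.
P12: not dominated.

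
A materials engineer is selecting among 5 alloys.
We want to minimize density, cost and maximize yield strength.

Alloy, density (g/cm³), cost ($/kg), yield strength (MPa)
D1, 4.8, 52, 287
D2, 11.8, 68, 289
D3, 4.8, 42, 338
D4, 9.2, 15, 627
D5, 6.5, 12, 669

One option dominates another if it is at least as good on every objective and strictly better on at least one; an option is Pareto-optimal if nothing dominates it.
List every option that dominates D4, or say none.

D5

D5: density 6.5≤9.2, cost 12≤15, yield strength 669≥627 — dominates D4.
Others (D1, D2, D3) are each worse than D4 on at least one objective.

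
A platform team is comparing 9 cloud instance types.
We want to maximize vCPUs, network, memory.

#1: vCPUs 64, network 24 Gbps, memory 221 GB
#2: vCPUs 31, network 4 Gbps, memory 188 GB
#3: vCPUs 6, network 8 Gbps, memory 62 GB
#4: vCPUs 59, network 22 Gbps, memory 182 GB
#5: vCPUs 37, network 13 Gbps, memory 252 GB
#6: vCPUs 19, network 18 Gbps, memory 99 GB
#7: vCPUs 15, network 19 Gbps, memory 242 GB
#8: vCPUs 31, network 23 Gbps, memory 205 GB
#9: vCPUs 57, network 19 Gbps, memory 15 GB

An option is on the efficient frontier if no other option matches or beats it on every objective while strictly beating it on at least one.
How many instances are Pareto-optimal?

3

#1: not dominated (best vCPUs).
#2: dominated by #1 (vCPUs 64≥31, network 24≥4, memory 221≥188).
#3: dominated by #1 (vCPUs 64≥6, network 24≥8, memory 221≥62).
#4: dominated by #1 (vCPUs 64≥59, network 24≥22, memory 221≥182).
#5: not dominated (best memory).
#6: dominated by #1 (vCPUs 64≥19, network 24≥18, memory 221≥99).
#7: not dominated.
#8: dominated by #1 (vCPUs 64≥31, network 24≥23, memory 221≥205).
#9: dominated by #1 (vCPUs 64≥57, network 24≥19, memory 221≥15).
Pareto-optimal: #1, #5, #7 → 3.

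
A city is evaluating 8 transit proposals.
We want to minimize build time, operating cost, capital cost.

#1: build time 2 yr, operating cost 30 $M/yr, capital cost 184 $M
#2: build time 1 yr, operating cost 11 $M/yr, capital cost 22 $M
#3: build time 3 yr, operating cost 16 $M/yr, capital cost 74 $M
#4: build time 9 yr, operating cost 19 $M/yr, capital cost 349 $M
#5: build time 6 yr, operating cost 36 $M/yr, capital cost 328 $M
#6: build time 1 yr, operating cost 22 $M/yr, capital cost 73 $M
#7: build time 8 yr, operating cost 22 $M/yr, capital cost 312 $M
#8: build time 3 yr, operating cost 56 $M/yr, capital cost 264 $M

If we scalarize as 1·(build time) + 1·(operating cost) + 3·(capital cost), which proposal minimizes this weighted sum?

#2

#1: 1·2 + 1·30 + 3·184 = 584
#2: 1·1 + 1·11 + 3·22 = 78
#3: 1·3 + 1·16 + 3·74 = 241
#4: 1·9 + 1·19 + 3·349 = 1075
#5: 1·6 + 1·36 + 3·328 = 1026
#6: 1·1 + 1·22 + 3·73 = 242
#7: 1·8 + 1·22 + 3·312 = 966
#8: 1·3 + 1·56 + 3·264 = 851
Lowest: #2 at 78.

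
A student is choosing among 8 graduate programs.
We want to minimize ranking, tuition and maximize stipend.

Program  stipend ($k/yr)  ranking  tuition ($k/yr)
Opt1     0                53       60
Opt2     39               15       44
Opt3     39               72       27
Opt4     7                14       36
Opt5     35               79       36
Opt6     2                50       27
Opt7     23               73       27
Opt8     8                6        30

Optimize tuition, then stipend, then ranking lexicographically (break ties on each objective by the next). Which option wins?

First minimize tuition: best is 27, kept {Opt3, Opt6, Opt7}.
Then maximize stipend: best is 39, kept {Opt3}.

Opt3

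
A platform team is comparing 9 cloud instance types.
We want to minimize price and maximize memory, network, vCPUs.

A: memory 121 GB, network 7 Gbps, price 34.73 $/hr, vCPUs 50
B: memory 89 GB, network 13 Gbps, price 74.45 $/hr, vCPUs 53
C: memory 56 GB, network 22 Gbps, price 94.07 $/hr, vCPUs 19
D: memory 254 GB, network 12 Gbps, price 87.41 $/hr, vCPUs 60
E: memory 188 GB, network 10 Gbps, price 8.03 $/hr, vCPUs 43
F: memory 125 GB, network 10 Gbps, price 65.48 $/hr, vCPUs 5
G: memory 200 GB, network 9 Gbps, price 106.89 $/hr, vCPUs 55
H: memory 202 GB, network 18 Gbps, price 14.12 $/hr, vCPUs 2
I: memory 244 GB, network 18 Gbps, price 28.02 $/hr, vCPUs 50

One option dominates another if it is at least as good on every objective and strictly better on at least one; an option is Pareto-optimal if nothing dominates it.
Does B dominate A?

No

B vs A: B is worse on memory (89 vs 121), so it does not dominate A.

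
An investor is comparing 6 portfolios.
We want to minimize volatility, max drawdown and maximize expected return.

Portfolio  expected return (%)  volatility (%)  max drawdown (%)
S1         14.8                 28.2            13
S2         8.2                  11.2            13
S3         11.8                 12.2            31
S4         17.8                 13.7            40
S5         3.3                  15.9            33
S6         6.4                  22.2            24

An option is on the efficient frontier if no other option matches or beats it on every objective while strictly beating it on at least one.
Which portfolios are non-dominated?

S1, S2, S3, S4

S1: not dominated.
S2: not dominated (best volatility).
S3: not dominated.
S4: not dominated (best expected return).
S5: dominated by S2 (expected return 8.2≥3.3, volatility 11.2≤15.9, max drawdown 13≤33).
S6: dominated by S2 (expected return 8.2≥6.4, volatility 11.2≤22.2, max drawdown 13≤24).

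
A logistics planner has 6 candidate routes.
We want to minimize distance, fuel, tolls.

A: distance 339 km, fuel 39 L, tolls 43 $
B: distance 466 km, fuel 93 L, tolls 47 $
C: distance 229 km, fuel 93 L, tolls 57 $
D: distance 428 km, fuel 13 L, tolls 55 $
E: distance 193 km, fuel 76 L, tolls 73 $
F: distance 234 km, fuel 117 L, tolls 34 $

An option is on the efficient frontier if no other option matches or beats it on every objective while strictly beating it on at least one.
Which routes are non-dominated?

A, C, D, E, F

A: not dominated.
B: dominated by A (distance 339≤466, fuel 39≤93, tolls 43≤47).
C: not dominated.
D: not dominated (best fuel).
E: not dominated (best distance).
F: not dominated (best tolls).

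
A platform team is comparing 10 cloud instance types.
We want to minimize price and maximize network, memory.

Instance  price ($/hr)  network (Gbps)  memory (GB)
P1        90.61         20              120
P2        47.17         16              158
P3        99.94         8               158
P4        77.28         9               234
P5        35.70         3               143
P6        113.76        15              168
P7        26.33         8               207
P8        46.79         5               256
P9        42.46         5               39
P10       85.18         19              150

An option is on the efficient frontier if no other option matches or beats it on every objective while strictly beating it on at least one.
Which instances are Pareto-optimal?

P1, P2, P4, P6, P7, P8, P10

P1: not dominated (best network).
P2: not dominated.
P3: dominated by P2 (price 47.17≤99.94, network 16≥8, memory 158≥158).
P4: not dominated.
P5: dominated by P7 (price 26.33≤35.70, network 8≥3, memory 207≥143).
P6: not dominated.
P7: not dominated (best price).
P8: not dominated (best memory).
P9: dominated by P7 (price 26.33≤42.46, network 8≥5, memory 207≥39).
P10: not dominated.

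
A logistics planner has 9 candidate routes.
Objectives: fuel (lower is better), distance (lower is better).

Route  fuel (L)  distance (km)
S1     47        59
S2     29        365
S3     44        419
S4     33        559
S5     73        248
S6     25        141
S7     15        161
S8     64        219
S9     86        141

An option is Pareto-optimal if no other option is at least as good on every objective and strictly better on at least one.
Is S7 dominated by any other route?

No

S1: worse on fuel (47 vs 15).
S2: worse on fuel (29 vs 15).
S3: worse on fuel (44 vs 15).
S4: worse on fuel (33 vs 15).
S5: worse on fuel (73 vs 15).
S6: worse on fuel (25 vs 15).
S8: worse on fuel (64 vs 15).
S9: worse on fuel (86 vs 15).
No option is at least as good as S7 on every objective and strictly better on one.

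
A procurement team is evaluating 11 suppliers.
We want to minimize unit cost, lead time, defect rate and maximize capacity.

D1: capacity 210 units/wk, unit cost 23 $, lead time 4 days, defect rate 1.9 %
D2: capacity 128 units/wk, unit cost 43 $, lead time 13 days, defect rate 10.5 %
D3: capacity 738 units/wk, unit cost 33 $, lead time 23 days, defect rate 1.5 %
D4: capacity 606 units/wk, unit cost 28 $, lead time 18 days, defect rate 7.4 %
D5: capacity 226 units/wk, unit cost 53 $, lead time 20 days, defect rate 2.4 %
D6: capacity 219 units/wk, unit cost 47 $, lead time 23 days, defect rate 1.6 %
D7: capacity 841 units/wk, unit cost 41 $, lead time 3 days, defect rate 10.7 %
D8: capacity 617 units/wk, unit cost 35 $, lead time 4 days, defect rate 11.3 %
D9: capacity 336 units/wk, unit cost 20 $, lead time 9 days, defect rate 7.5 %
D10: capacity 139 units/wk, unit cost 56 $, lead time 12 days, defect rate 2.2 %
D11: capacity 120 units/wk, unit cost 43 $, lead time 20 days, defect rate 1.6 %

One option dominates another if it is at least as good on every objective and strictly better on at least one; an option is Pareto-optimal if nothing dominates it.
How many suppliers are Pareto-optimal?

D1: not dominated.
D2: dominated by D1 (capacity 210≥128, unit cost 23≤43, lead time 4≤13, defect rate 1.9≤10.5).
D3: not dominated (best defect rate).
D4: not dominated.
D5: not dominated.
D6: dominated by D3 (capacity 738≥219, unit cost 33≤47, lead time 23≤23, defect rate 1.5≤1.6).
D7: not dominated (best capacity).
D8: not dominated.
D9: not dominated (best unit cost).
D10: dominated by D1 (capacity 210≥139, unit cost 23≤56, lead time 4≤12, defect rate 1.9≤2.2).
D11: not dominated.
Pareto-optimal: D1, D3, D4, D5, D7, D8, D9, D11 → 8.

8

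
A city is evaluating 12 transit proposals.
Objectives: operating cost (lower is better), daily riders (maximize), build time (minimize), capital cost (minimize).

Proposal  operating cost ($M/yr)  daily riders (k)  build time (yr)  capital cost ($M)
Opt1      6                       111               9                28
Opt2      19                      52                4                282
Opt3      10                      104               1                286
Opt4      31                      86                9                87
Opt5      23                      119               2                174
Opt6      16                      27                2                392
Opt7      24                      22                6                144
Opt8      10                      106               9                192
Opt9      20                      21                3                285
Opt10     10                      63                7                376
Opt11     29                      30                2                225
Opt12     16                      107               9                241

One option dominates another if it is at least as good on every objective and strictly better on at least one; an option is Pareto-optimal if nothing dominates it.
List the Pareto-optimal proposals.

Opt1, Opt2, Opt3, Opt5, Opt7, Opt9

Opt1: not dominated (best operating cost).
Opt2: not dominated.
Opt3: not dominated (best build time).
Opt4: dominated by Opt1 (operating cost 6≤31, daily riders 111≥86, build time 9≤9, capital cost 28≤87).
Opt5: not dominated (best daily riders).
Opt6: dominated by Opt3 (operating cost 10≤16, daily riders 104≥27, build time 1≤2, capital cost 286≤392).
Opt7: not dominated.
Opt8: dominated by Opt1 (operating cost 6≤10, daily riders 111≥106, build time 9≤9, capital cost 28≤192).
Opt9: not dominated.
Opt10: dominated by Opt3 (operating cost 10≤10, daily riders 104≥63, build time 1≤7, capital cost 286≤376).
Opt11: dominated by Opt5 (operating cost 23≤29, daily riders 119≥30, build time 2≤2, capital cost 174≤225).
Opt12: dominated by Opt1 (operating cost 6≤16, daily riders 111≥107, build time 9≤9, capital cost 28≤241).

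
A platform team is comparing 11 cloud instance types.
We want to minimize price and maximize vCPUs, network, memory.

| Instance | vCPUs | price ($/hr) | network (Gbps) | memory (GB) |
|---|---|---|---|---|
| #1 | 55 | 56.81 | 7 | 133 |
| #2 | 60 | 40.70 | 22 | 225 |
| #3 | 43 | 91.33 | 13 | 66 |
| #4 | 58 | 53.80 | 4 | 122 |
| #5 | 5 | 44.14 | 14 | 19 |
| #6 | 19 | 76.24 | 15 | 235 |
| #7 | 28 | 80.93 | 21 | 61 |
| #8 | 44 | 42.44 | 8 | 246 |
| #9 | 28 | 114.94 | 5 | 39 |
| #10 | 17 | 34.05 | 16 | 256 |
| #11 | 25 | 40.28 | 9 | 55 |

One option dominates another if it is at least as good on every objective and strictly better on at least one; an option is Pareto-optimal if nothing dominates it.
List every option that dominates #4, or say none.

#2: vCPUs 60≥58, price 40.70≤53.80, network 22≥4, memory 225≥122 — dominates #4.
Others (#1, #3, #5, #6, #7, #8, #9, #10, #11) are each worse than #4 on at least one objective.

#2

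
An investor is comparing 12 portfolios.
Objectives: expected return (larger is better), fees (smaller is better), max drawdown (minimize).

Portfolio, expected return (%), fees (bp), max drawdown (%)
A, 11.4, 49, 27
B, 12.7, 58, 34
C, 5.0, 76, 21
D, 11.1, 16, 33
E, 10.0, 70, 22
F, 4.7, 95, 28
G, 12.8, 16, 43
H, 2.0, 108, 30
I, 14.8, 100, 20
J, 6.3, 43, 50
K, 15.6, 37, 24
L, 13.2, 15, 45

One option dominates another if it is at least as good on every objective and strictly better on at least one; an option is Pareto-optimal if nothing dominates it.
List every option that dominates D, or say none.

A: worse on fees (49 vs 16).
B: worse on fees (58 vs 16).
C: worse on expected return (5.0 vs 11.1).
E: worse on expected return (10.0 vs 11.1).
F: worse on expected return (4.7 vs 11.1).
G: worse on max drawdown (43 vs 33).
H: worse on expected return (2.0 vs 11.1).
I: worse on fees (100 vs 16).
J: worse on expected return (6.3 vs 11.1).
K: worse on fees (37 vs 16).
L: worse on max drawdown (45 vs 33).
No option dominates D.

none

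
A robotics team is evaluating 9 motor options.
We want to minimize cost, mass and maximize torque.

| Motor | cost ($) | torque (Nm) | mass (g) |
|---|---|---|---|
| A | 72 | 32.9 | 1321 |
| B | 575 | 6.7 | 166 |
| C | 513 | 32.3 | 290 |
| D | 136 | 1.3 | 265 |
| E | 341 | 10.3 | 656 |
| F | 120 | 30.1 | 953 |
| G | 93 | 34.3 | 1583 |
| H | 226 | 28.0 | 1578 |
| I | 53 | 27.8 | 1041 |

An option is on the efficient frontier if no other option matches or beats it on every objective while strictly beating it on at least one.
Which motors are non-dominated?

A, B, C, D, E, F, G, I

A: not dominated.
B: not dominated (best mass).
C: not dominated.
D: not dominated.
E: not dominated.
F: not dominated.
G: not dominated (best torque).
H: dominated by A (cost 72≤226, torque 32.9≥28.0, mass 1321≤1578).
I: not dominated (best cost).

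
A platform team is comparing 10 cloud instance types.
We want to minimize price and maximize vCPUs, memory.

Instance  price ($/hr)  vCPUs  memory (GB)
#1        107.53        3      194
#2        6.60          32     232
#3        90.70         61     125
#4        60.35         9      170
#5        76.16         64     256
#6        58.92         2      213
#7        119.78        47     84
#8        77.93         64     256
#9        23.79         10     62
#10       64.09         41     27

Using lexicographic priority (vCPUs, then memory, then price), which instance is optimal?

First maximize vCPUs: best is 64, kept {#5, #8}.
Then maximize memory: best is 256, kept {#5, #8}.
Then minimize price: best is 76.16, kept {#5}.

#5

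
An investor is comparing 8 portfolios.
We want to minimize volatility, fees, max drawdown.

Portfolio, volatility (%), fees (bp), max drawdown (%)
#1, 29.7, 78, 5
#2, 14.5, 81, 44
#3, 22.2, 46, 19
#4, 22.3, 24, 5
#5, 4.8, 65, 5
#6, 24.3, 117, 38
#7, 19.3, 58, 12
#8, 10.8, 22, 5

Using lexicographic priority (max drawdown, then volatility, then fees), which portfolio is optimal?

#5

First minimize max drawdown: best is 5, kept {#1, #4, #5, #8}.
Then minimize volatility: best is 4.8, kept {#5}.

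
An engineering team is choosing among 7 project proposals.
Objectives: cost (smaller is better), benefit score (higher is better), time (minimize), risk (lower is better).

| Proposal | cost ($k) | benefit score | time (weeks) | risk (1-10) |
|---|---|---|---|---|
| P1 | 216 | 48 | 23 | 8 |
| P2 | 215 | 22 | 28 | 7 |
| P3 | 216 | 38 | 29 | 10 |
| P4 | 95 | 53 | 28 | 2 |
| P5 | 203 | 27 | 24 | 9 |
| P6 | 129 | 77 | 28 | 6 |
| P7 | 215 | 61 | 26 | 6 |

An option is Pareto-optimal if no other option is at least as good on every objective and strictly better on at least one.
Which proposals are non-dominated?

P1, P4, P5, P6, P7

P1: not dominated (best time).
P2: dominated by P4 (cost 95≤215, benefit score 53≥22, time 28≤28, risk 2≤7).
P3: dominated by P1 (cost 216≤216, benefit score 48≥38, time 23≤29, risk 8≤10).
P4: not dominated (best cost).
P5: not dominated.
P6: not dominated (best benefit score).
P7: not dominated.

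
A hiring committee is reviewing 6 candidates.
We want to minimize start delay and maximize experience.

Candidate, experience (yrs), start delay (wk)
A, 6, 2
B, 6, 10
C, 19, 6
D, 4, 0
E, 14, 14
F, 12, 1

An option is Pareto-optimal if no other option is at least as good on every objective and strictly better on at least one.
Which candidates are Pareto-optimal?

A: dominated by F (experience 12≥6, start delay 1≤2).
B: dominated by A (experience 6≥6, start delay 2≤10).
C: not dominated (best experience).
D: not dominated (best start delay).
E: dominated by C (experience 19≥14, start delay 6≤14).
F: not dominated.

C, D, F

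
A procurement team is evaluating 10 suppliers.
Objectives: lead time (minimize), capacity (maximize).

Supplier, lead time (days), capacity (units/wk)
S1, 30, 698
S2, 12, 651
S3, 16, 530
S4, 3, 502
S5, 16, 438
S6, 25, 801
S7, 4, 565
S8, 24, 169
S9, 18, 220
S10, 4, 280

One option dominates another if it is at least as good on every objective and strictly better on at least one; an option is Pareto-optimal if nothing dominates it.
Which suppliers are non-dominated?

S2, S4, S6, S7

S1: dominated by S6 (lead time 25≤30, capacity 801≥698).
S2: not dominated.
S3: dominated by S2 (lead time 12≤16, capacity 651≥530).
S4: not dominated (best lead time).
S5: dominated by S2 (lead time 12≤16, capacity 651≥438).
S6: not dominated (best capacity).
S7: not dominated.
S8: dominated by S2 (lead time 12≤24, capacity 651≥169).
S9: dominated by S2 (lead time 12≤18, capacity 651≥220).
S10: dominated by S4 (lead time 3≤4, capacity 502≥280).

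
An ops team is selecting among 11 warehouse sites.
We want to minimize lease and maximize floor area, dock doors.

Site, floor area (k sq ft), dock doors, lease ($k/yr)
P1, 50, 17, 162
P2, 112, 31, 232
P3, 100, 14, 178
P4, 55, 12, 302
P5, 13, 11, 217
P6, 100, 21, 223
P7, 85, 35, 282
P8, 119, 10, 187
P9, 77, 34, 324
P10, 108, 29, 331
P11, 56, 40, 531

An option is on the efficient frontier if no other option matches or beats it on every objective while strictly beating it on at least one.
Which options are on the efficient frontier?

P1, P2, P3, P6, P7, P8, P11

P1: not dominated (best lease).
P2: not dominated.
P3: not dominated.
P4: dominated by P2 (floor area 112≥55, dock doors 31≥12, lease 232≤302).
P5: dominated by P1 (floor area 50≥13, dock doors 17≥11, lease 162≤217).
P6: not dominated.
P7: not dominated.
P8: not dominated (best floor area).
P9: dominated by P7 (floor area 85≥77, dock doors 35≥34, lease 282≤324).
P10: dominated by P2 (floor area 112≥108, dock doors 31≥29, lease 232≤331).
P11: not dominated (best dock doors).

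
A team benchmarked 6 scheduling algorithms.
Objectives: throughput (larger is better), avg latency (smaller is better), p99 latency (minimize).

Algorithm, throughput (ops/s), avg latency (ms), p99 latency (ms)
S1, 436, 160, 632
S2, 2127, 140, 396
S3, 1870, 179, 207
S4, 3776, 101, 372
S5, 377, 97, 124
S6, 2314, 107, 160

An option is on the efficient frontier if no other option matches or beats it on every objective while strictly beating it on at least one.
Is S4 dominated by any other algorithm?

No

S1: worse on throughput (436 vs 3776).
S2: worse on throughput (2127 vs 3776).
S3: worse on throughput (1870 vs 3776).
S5: worse on throughput (377 vs 3776).
S6: worse on throughput (2314 vs 3776).
No option is at least as good as S4 on every objective and strictly better on one.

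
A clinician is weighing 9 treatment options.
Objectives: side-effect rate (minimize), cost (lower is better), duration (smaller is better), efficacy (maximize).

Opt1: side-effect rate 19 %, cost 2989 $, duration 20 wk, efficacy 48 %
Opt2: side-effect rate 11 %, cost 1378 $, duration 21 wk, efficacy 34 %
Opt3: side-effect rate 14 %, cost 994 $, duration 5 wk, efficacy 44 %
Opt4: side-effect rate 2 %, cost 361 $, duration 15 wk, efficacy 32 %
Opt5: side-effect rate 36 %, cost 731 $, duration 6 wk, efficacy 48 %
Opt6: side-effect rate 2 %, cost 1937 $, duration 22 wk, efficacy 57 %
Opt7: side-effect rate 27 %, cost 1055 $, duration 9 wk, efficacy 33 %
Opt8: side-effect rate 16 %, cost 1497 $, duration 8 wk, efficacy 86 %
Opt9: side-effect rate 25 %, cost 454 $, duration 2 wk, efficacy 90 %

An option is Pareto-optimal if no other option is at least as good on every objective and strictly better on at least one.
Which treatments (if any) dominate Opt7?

Opt3, Opt9

Opt3: side-effect rate 14≤27, cost 994≤1055, duration 5≤9, efficacy 44≥33 — dominates Opt7.
Opt9: side-effect rate 25≤27, cost 454≤1055, duration 2≤9, efficacy 90≥33 — dominates Opt7.
Others (Opt1, Opt2, Opt4, Opt5, Opt6, Opt8) are each worse than Opt7 on at least one objective.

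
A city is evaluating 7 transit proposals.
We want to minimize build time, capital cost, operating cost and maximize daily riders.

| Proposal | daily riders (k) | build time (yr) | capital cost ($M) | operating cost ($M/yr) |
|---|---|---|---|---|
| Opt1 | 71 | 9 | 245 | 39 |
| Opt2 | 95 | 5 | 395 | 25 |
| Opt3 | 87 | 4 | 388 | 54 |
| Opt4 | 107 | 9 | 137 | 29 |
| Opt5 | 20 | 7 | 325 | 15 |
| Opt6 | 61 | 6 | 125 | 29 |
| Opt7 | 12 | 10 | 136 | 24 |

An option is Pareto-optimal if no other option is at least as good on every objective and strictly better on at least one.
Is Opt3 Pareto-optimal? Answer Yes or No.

Opt1: worse on daily riders (71 vs 87).
Opt2: worse on build time (5 vs 4).
Opt4: worse on build time (9 vs 4).
Opt5: worse on daily riders (20 vs 87).
Opt6: worse on daily riders (61 vs 87).
Opt7: worse on daily riders (12 vs 87).
No option is at least as good as Opt3 on every objective and strictly better on one.

Yes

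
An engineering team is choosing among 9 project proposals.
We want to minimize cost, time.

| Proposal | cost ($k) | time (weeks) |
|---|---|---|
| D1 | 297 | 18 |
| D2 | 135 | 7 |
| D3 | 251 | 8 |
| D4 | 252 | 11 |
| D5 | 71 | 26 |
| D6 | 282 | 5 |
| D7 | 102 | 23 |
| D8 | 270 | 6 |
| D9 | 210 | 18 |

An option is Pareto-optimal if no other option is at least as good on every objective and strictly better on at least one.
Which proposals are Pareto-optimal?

D1: dominated by D2 (cost 135≤297, time 7≤18).
D2: not dominated.
D3: dominated by D2 (cost 135≤251, time 7≤8).
D4: dominated by D2 (cost 135≤252, time 7≤11).
D5: not dominated (best cost).
D6: not dominated (best time).
D7: not dominated.
D8: not dominated.
D9: dominated by D2 (cost 135≤210, time 7≤18).

D2, D5, D6, D7, D8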